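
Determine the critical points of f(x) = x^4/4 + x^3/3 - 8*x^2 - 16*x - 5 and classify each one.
f'(x) = x^3 + x^2 - 16*x - 16

Solve f'(x) = 0:
  Factor: x^3 + x^2 - 16*x - 16 = (x - 4)*(x + 1)*(x + 4) = 0.
  ⇒ x = -4, -1, 4

f''(x) = 3*x^2 + 2*x - 16
Second-derivative test at each critical point:
  f''(-4) = 24 > 0 → local minimum
  f''(-1) = -15 < 0 → local maximum
  f''(4) = 40 > 0 → local minimum

Critical points: x = -4 (local minimum); x = -1 (local maximum); x = 4 (local minimum)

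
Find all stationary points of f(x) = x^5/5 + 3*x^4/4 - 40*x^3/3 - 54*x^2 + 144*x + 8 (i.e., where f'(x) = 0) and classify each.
f'(x) = x^4 + 3*x^3 - 40*x^2 - 108*x + 144

Solve f'(x) = 0:
  Factor: x^4 + 3*x^3 - 40*x^2 - 108*x + 144 = (x - 6)*(x - 1)*(x + 4)*(x + 6) = 0.
  ⇒ x = -6, -4, 1, 6

f''(x) = 4*x^3 + 9*x^2 - 80*x - 108
Second-derivative test at each critical point:
  f''(-6) = -168 < 0 → local maximum
  f''(-4) = 100 > 0 → local minimum
  f''(1) = -175 < 0 → local maximum
  f''(6) = 600 > 0 → local minimum

Critical points: x = -6 (local maximum); x = -4 (local minimum); x = 1 (local maximum); x = 6 (local minimum)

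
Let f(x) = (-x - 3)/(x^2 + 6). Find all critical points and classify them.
f'(x) = (-x^2 + 2*x*(x + 3) - 6)/(x^2 + 6)^2

Solve f'(x) = 0:
  f'(x) = (x^2 + 6*x - 6)/(x^2 + 6)^2; the denominator is positive wherever f is defined, so f'(x) = 0 ⇔ x^2 + 6*x - 6 = 0.
  x^2 + 6*x - 6 = 0 has no rational roots; quadratic formula: x = (-6 ± √60)/2.
  ⇒ x = -sqrt(15) - 3 ≈ -6.8730, -3 + sqrt(15) ≈ 0.8730

f''(x) = 2*(-4*x^2*(x + 3) + 3*(x + 1)*(x^2 + 6))/(x^2 + 6)^3
Second-derivative test at each critical point:
  f''(-6.8730) = -0.0027 < 0 → local maximum
  f''(0.8730) = 0.1694 > 0 → local minimum

Critical points: x = -sqrt(15) - 3 ≈ -6.8730 (local maximum); x = -3 + sqrt(15) ≈ 0.8730 (local minimum)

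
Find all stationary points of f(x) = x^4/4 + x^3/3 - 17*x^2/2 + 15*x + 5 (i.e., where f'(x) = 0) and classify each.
f'(x) = x^3 + x^2 - 17*x + 15

Solve f'(x) = 0:
  Factor: x^3 + x^2 - 17*x + 15 = (x - 3)*(x - 1)*(x + 5) = 0.
  ⇒ x = -5, 1, 3

f''(x) = 3*x^2 + 2*x - 17
Second-derivative test at each critical point:
  f''(-5) = 48 > 0 → local minimum
  f''(1) = -12 < 0 → local maximum
  f''(3) = 16 > 0 → local minimum

Critical points: x = -5 (local minimum); x = 1 (local maximum); x = 3 (local minimum)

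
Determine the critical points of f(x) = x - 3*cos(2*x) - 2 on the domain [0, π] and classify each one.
f'(x) = 6*sin(2*x) + 1

Solve f'(x) = 0 on [0, π]:
  f'(x) = 0 ⇔ sin(2*x) = -1/6, i.e. 2*x = arcsin(-1/6) + 2nπ or 2*x = π − arcsin(-1/6) + 2nπ; keep the solutions lying in [0, π].
  ⇒ x = asin(1/6)/2 + pi/2 ≈ 1.6545, pi - asin(1/6)/2 ≈ 3.0579

f''(x) = 12*cos(2*x)
Second-derivative test at each critical point:
  f''(1.6545) = -11.8322 < 0 → local maximum
  f''(3.0579) = 11.8322 > 0 → local minimum

Critical points: x = asin(1/6)/2 + pi/2 ≈ 1.6545 (local maximum); x = pi - asin(1/6)/2 ≈ 3.0579 (local minimum)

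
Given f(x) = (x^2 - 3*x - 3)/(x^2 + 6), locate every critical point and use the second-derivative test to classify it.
f'(x) = 3*(x^2 + 6*x - 6)/(x^4 + 12*x^2 + 36)

Solve f'(x) = 0:
  f'(x) = 3*(x^2 + 6*x - 6)/(x^2 + 6)^2; the denominator is positive wherever f is defined, so f'(x) = 0 ⇔ 3*x^2 + 18*x - 18 = 0.
  Factor: 3*x^2 + 18*x - 18 = 3*(x^2 + 6*x - 6); x^2 + 6*x - 6 = 0 has no rational roots; quadratic formula: x = (-6 ± √60)/2.
  ⇒ x = -sqrt(15) - 3 ≈ -6.8730, -3 + sqrt(15) ≈ 0.8730

f''(x) = 6*(-x^3 - 9*x^2 + 18*x + 18)/(x^6 + 18*x^4 + 108*x^2 + 216)
Second-derivative test at each critical point:
  f''(-6.8730) = -0.0082 < 0 → local maximum
  f''(0.8730) = 0.5082 > 0 → local minimum

Critical points: x = -sqrt(15) - 3 ≈ -6.8730 (local maximum); x = -3 + sqrt(15) ≈ 0.8730 (local minimum)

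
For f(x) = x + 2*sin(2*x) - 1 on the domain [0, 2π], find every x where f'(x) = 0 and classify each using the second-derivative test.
f'(x) = 4*cos(2*x) + 1

Solve f'(x) = 0 on [0, 2π]:
  f'(x) = 0 ⇔ cos(2*x) = -1/4, i.e. 2*x = ±arccos(-1/4) + 2nπ; keep the solutions lying in [0, 2π].
  ⇒ x = acos(-1/4)/2 ≈ 0.9117, pi - acos(-1/4)/2 ≈ 2.2299, acos(-1/4)/2 + pi ≈ 4.0533, -acos(-1/4)/2 + 2*pi ≈ 5.3714

f''(x) = -8*sin(2*x)
Second-derivative test at each critical point:
  f''(0.9117) = -7.7460 < 0 → local maximum
  f''(2.2299) = 7.7460 > 0 → local minimum
  f''(4.0533) = -7.7460 < 0 → local maximum
  f''(5.3714) = 7.7460 > 0 → local minimum

Critical points: x = acos(-1/4)/2 ≈ 0.9117 (local maximum); x = pi - acos(-1/4)/2 ≈ 2.2299 (local minimum); x = acos(-1/4)/2 + pi ≈ 4.0533 (local maximum); x = -acos(-1/4)/2 + 2*pi ≈ 5.3714 (local minimum)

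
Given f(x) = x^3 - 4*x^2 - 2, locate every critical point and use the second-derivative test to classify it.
f'(x) = x*(3*x - 8)

Solve f'(x) = 0:
  Factor: 3*x^2 - 8*x = x*(3*x - 8) = 0.
  ⇒ x = 0, 8/3

f''(x) = 6*x - 8
Second-derivative test at each critical point:
  f''(0) = -8 < 0 → local maximum
  f''(8/3) = 8 > 0 → local minimum

Critical points: x = 0 (local maximum); x = 8/3 (local minimum)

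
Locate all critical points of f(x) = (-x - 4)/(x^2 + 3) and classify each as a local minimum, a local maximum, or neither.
f'(x) = (-x^2 + 2*x*(x + 4) - 3)/(x^2 + 3)^2

Solve f'(x) = 0:
  f'(x) = (x^2 + 8*x - 3)/(x^2 + 3)^2; the denominator is positive wherever f is defined, so f'(x) = 0 ⇔ x^2 + 8*x - 3 = 0.
  x^2 + 8*x - 3 = 0 has no rational roots; quadratic formula: x = (-8 ± √76)/2.
  ⇒ x = -sqrt(19) - 4 ≈ -8.3589, -4 + sqrt(19) ≈ 0.3589

f''(x) = 2*(-4*x^2*(x + 4) + (3*x + 4)*(x^2 + 3))/(x^2 + 3)^3
Second-derivative test at each critical point:
  f''(-8.3589) = -0.0016 < 0 → local maximum
  f''(0.3589) = 0.8905 > 0 → local minimum

Critical points: x = -sqrt(19) - 4 ≈ -8.3589 (local maximum); x = -4 + sqrt(19) ≈ 0.3589 (local minimum)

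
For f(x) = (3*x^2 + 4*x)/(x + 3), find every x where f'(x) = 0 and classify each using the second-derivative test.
f'(x) = 3*(x^2 + 6*x + 4)/(x^2 + 6*x + 9)

Solve f'(x) = 0:
  f'(x) = 3*(x^2 + 6*x + 4)/(x + 3)^2; the denominator is positive wherever f is defined, so f'(x) = 0 ⇔ 3*x^2 + 18*x + 12 = 0.
  Factor: 3*x^2 + 18*x + 12 = 3*(x^2 + 6*x + 4); x^2 + 6*x + 4 = 0 has no rational roots; quadratic formula: x = (-6 ± √20)/2.
  ⇒ x = -3 - sqrt(5) ≈ -5.2361, -3 + sqrt(5) ≈ -0.7639

f''(x) = 30/(x^3 + 9*x^2 + 27*x + 27)
Second-derivative test at each critical point:
  f''(-5.2361) = -2.6833 < 0 → local maximum
  f''(-0.7639) = 2.6833 > 0 → local minimum

Critical points: x = -3 - sqrt(5) ≈ -5.2361 (local maximum); x = -3 + sqrt(5) ≈ -0.7639 (local minimum)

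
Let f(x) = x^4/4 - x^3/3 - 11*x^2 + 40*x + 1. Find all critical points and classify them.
f'(x) = x^3 - x^2 - 22*x + 40

Solve f'(x) = 0:
  Factor: x^3 - x^2 - 22*x + 40 = (x - 4)*(x - 2)*(x + 5) = 0.
  ⇒ x = -5, 2, 4

f''(x) = 3*x^2 - 2*x - 22
Second-derivative test at each critical point:
  f''(-5) = 63 > 0 → local minimum
  f''(2) = -14 < 0 → local maximum
  f''(4) = 18 > 0 → local minimum

Critical points: x = -5 (local minimum); x = 2 (local maximum); x = 4 (local minimum)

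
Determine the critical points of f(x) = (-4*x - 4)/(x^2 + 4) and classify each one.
f'(x) = 4*(-x^2 + 2*x*(x + 1) - 4)/(x^2 + 4)^2

Solve f'(x) = 0:
  f'(x) = 4*(x^2 + 2*x - 4)/(x^2 + 4)^2; the denominator is positive wherever f is defined, so f'(x) = 0 ⇔ 4*x^2 + 8*x - 16 = 0.
  Factor: 4*x^2 + 8*x - 16 = 4*(x^2 + 2*x - 4); x^2 + 2*x - 4 = 0 has no rational roots; quadratic formula: x = (-2 ± √20)/2.
  ⇒ x = -sqrt(5) - 1 ≈ -3.2361, -1 + sqrt(5) ≈ 1.2361

f''(x) = 8*(-4*x^2*(x + 1) + (3*x + 1)*(x^2 + 4))/(x^2 + 4)^3
Second-derivative test at each critical point:
  f''(-3.2361) = -0.0854 < 0 → local maximum
  f''(1.2361) = 0.5854 > 0 → local minimum

Critical points: x = -sqrt(5) - 1 ≈ -3.2361 (local maximum); x = -1 + sqrt(5) ≈ 1.2361 (local minimum)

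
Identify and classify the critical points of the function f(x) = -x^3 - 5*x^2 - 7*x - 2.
f'(x) = -3*x^2 - 10*x - 7

Solve f'(x) = 0:
  Factor: -3*x^2 - 10*x - 7 = -(x + 1)*(3*x + 7) = 0.
  ⇒ x = -7/3, -1

f''(x) = -6*x - 10
Second-derivative test at each critical point:
  f''(-7/3) = 4 > 0 → local minimum
  f''(-1) = -4 < 0 → local maximum

Critical points: x = -7/3 (local minimum); x = -1 (local maximum)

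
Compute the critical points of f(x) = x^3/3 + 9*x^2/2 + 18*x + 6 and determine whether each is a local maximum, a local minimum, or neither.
f'(x) = x^2 + 9*x + 18

Solve f'(x) = 0:
  Factor: x^2 + 9*x + 18 = (x + 3)*(x + 6) = 0.
  ⇒ x = -6, -3

f''(x) = 2*x + 9
Second-derivative test at each critical point:
  f''(-6) = -3 < 0 → local maximum
  f''(-3) = 3 > 0 → local minimum

Critical points: x = -6 (local maximum); x = -3 (local minimum)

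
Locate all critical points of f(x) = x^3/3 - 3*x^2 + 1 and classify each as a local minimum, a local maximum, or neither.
f'(x) = x*(x - 6)

Solve f'(x) = 0:
  Factor: x^2 - 6*x = x*(x - 6) = 0.
  ⇒ x = 0, 6

f''(x) = 2*x - 6
Second-derivative test at each critical point:
  f''(0) = -6 < 0 → local maximum
  f''(6) = 6 > 0 → local minimum

Critical points: x = 0 (local maximum); x = 6 (local minimum)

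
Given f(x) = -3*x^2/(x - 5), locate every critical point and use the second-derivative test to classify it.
f'(x) = 3*x*(10 - x)/(x - 5)^2

Solve f'(x) = 0:
  f'(x) = -3*x*(x - 10)/(x - 5)^2; the denominator is positive wherever f is defined, so f'(x) = 0 ⇔ -3*x^2 + 30*x = 0.
  Factor: -3*x^2 + 30*x = -3*x*(x - 10) = 0.
  ⇒ x = 0, 10

f''(x) = -150/(x^3 - 15*x^2 + 75*x - 125)
Second-derivative test at each critical point:
  f''(0) = 6/5 > 0 → local minimum
  f''(10) = -6/5 < 0 → local maximum

Critical points: x = 0 (local minimum); x = 10 (local maximum)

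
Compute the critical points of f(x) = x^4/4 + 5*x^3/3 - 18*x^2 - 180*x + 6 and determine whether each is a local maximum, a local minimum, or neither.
f'(x) = x^3 + 5*x^2 - 36*x - 180

Solve f'(x) = 0:
  Factor: x^3 + 5*x^2 - 36*x - 180 = (x - 6)*(x + 5)*(x + 6) = 0.
  ⇒ x = -6, -5, 6

f''(x) = 3*x^2 + 10*x - 36
Second-derivative test at each critical point:
  f''(-6) = 12 > 0 → local minimum
  f''(-5) = -11 < 0 → local maximum
  f''(6) = 132 > 0 → local minimum

Critical points: x = -6 (local minimum); x = -5 (local maximum); x = 6 (local minimum)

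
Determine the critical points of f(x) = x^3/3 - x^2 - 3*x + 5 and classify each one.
f'(x) = x^2 - 2*x - 3

Solve f'(x) = 0:
  Factor: x^2 - 2*x - 3 = (x - 3)*(x + 1) = 0.
  ⇒ x = -1, 3

f''(x) = 2*x - 2
Second-derivative test at each critical point:
  f''(-1) = -4 < 0 → local maximum
  f''(3) = 4 > 0 → local minimum

Critical points: x = -1 (local maximum); x = 3 (local minimum)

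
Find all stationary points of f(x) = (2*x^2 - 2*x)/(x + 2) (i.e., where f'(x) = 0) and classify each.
f'(x) = 2*(x^2 + 4*x - 2)/(x^2 + 4*x + 4)

Solve f'(x) = 0:
  f'(x) = 2*(x^2 + 4*x - 2)/(x + 2)^2; the denominator is positive wherever f is defined, so f'(x) = 0 ⇔ 2*x^2 + 8*x - 4 = 0.
  Factor: 2*x^2 + 8*x - 4 = 2*(x^2 + 4*x - 2); x^2 + 4*x - 2 = 0 has no rational roots; quadratic formula: x = (-4 ± √24)/2.
  ⇒ x = -sqrt(6) - 2 ≈ -4.4495, -2 + sqrt(6) ≈ 0.4495

f''(x) = 24/(x^3 + 6*x^2 + 12*x + 8)
Second-derivative test at each critical point:
  f''(-4.4495) = -1.6330 < 0 → local maximum
  f''(0.4495) = 1.6330 > 0 → local minimum

Critical points: x = -sqrt(6) - 2 ≈ -4.4495 (local maximum); x = -2 + sqrt(6) ≈ 0.4495 (local minimum)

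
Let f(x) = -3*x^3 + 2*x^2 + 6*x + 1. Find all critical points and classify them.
f'(x) = -9*x^2 + 4*x + 6

Solve f'(x) = 0:
  9*x^2 - 4*x - 6 = 0 has no rational roots; quadratic formula: x = (4 ± √232)/18.
  ⇒ x = 2/9 - sqrt(58)/9 ≈ -0.6240, 2/9 + sqrt(58)/9 ≈ 1.0684

f''(x) = 4 - 18*x
Second-derivative test at each critical point:
  f''(-0.6240) = 15.2315 > 0 → local minimum
  f''(1.0684) = -15.2315 < 0 → local maximum

Critical points: x = 2/9 - sqrt(58)/9 ≈ -0.6240 (local minimum); x = 2/9 + sqrt(58)/9 ≈ 1.0684 (local maximum)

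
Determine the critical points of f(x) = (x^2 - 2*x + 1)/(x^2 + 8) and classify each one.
f'(x) = 2*(x^2 + 7*x - 8)/(x^4 + 16*x^2 + 64)

Solve f'(x) = 0:
  f'(x) = 2*(x - 1)*(x + 8)/(x^2 + 8)^2; the denominator is positive wherever f is defined, so f'(x) = 0 ⇔ 2*x^2 + 14*x - 16 = 0.
  Factor: 2*x^2 + 14*x - 16 = 2*(x - 1)*(x + 8) = 0.
  ⇒ x = -8, 1

f''(x) = 2*(-2*x^3 - 21*x^2 + 48*x + 56)/(x^6 + 24*x^4 + 192*x^2 + 512)
Second-derivative test at each critical point:
  f''(-8) = -1/288 < 0 → local maximum
  f''(1) = 2/9 > 0 → local minimum

Critical points: x = -8 (local maximum); x = 1 (local minimum)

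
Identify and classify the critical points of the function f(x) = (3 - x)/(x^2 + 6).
f'(x) = (-x^2 + 2*x*(x - 3) - 6)/(x^2 + 6)^2

Solve f'(x) = 0:
  f'(x) = (x^2 - 6*x - 6)/(x^2 + 6)^2; the denominator is positive wherever f is defined, so f'(x) = 0 ⇔ x^2 - 6*x - 6 = 0.
  x^2 - 6*x - 6 = 0 has no rational roots; quadratic formula: x = (6 ± √60)/2.
  ⇒ x = 3 - sqrt(15) ≈ -0.8730, 3 + sqrt(15) ≈ 6.8730

f''(x) = 2*(4*x^2*(3 - x) + 3*(x - 1)*(x^2 + 6))/(x^2 + 6)^3
Second-derivative test at each critical point:
  f''(-0.8730) = -0.1694 < 0 → local maximum
  f''(6.8730) = 0.0027 > 0 → local minimum

Critical points: x = 3 - sqrt(15) ≈ -0.8730 (local maximum); x = 3 + sqrt(15) ≈ 6.8730 (local minimum)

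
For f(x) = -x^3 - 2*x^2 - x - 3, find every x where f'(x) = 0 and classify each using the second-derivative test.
f'(x) = -3*x^2 - 4*x - 1

Solve f'(x) = 0:
  Factor: -3*x^2 - 4*x - 1 = -(x + 1)*(3*x + 1) = 0.
  ⇒ x = -1, -1/3

f''(x) = -6*x - 4
Second-derivative test at each critical point:
  f''(-1) = 2 > 0 → local minimum
  f''(-1/3) = -2 < 0 → local maximum

Critical points: x = -1 (local minimum); x = -1/3 (local maximum)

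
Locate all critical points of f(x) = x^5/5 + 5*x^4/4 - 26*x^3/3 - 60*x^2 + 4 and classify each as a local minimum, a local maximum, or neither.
f'(x) = x*(x^3 + 5*x^2 - 26*x - 120)

Solve f'(x) = 0:
  Factor: x^4 + 5*x^3 - 26*x^2 - 120*x = x*(x - 5)*(x + 4)*(x + 6) = 0.
  ⇒ x = -6, -4, 0, 5

f''(x) = 4*x^3 + 15*x^2 - 52*x - 120
Second-derivative test at each critical point:
  f''(-6) = -132 < 0 → local maximum
  f''(-4) = 72 > 0 → local minimum
  f''(0) = -120 < 0 → local maximum
  f''(5) = 495 > 0 → local minimum

Critical points: x = -6 (local maximum); x = -4 (local minimum); x = 0 (local maximum); x = 5 (local minimum)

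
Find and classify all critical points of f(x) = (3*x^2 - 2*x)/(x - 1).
f'(x) = (3*x^2 - 6*x + 2)/(x^2 - 2*x + 1)

Solve f'(x) = 0:
  f'(x) = (3*x^2 - 6*x + 2)/(x - 1)^2; the denominator is positive wherever f is defined, so f'(x) = 0 ⇔ 3*x^2 - 6*x + 2 = 0.
  3*x^2 - 6*x + 2 = 0 has no rational roots; quadratic formula: x = (6 ± √12)/6.
  ⇒ x = 1 - sqrt(3)/3 ≈ 0.4226, sqrt(3)/3 + 1 ≈ 1.5774

f''(x) = 2/(x^3 - 3*x^2 + 3*x - 1)
Second-derivative test at each critical point:
  f''(0.4226) = -10.3923 < 0 → local maximum
  f''(1.5774) = 10.3923 > 0 → local minimum

Critical points: x = 1 - sqrt(3)/3 ≈ 0.4226 (local maximum); x = sqrt(3)/3 + 1 ≈ 1.5774 (local minimum)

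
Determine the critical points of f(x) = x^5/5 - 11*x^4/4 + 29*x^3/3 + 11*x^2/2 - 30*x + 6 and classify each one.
f'(x) = x^4 - 11*x^3 + 29*x^2 + 11*x - 30

Solve f'(x) = 0:
  Factor: x^4 - 11*x^3 + 29*x^2 + 11*x - 30 = (x - 6)*(x - 5)*(x - 1)*(x + 1) = 0.
  ⇒ x = -1, 1, 5, 6

f''(x) = 4*x^3 - 33*x^2 + 58*x + 11
Second-derivative test at each critical point:
  f''(-1) = -84 < 0 → local maximum
  f''(1) = 40 > 0 → local minimum
  f''(5) = -24 < 0 → local maximum
  f''(6) = 35 > 0 → local minimum

Critical points: x = -1 (local maximum); x = 1 (local minimum); x = 5 (local maximum); x = 6 (local minimum)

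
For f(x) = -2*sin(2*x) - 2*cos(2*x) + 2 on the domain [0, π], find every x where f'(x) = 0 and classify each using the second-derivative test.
f'(x) = -4*sqrt(2)*cos(2*x + pi/4)

Solve f'(x) = 0 on [0, π]:
  f'(x) = 0 ⇔ -2*cos(2*x) = -2*sin(2*x) ⇔ tan(2*x) = 1, i.e. 2*x = arctan(1) + nπ; keep the solutions lying in [0, π].
  ⇒ x = pi/8 ≈ 0.3927, 5*pi/8 ≈ 1.9635

f''(x) = 8*sqrt(2)*sin(2*x + pi/4)
Second-derivative test at each critical point:
  f''(0.3927) = 11.3137 > 0 → local minimum
  f''(1.9635) = -11.3137 < 0 → local maximum

Critical points: x = pi/8 ≈ 0.3927 (local minimum); x = 5*pi/8 ≈ 1.9635 (local maximum)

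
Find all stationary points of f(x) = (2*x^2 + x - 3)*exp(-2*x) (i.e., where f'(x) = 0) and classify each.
f'(x) = (-4*x^2 + 2*x + 7)*exp(-2*x)

Solve f'(x) = 0:
  f'(x) = (-4*x^2 + 2*x + 7)·exp(-2*x) and exp(-2*x) > 0 for every x, so f'(x) = 0 ⇔ -4*x^2 + 2*x + 7 = 0.
  4*x^2 - 2*x - 7 = 0 has no rational roots; quadratic formula: x = (2 ± √116)/8.
  ⇒ x = 1/4 - sqrt(29)/4 ≈ -1.0963, 1/4 + sqrt(29)/4 ≈ 1.5963

f''(x) = 4*(2*x^2 - 3*x - 3)*exp(-2*x)
Second-derivative test at each critical point:
  f''(-1.0963) = 96.4840 > 0 → local minimum
  f''(1.5963) = -0.4423 < 0 → local maximum

Critical points: x = 1/4 - sqrt(29)/4 ≈ -1.0963 (local minimum); x = 1/4 + sqrt(29)/4 ≈ 1.5963 (local maximum)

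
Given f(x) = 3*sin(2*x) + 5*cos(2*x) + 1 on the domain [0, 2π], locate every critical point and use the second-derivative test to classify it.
f'(x) = -10*sin(2*x) + 6*cos(2*x)

Solve f'(x) = 0 on [0, 2π]:
  f'(x) = 0 ⇔ 3*cos(2*x) = 5*sin(2*x) ⇔ tan(2*x) = 3/5, i.e. 2*x = arctan(3/5) + nπ; keep the solutions lying in [0, 2π].
  ⇒ x = atan(3/5)/2 ≈ 0.2702, atan(3/5)/2 + pi/2 ≈ 1.8410, atan(3/5)/2 + pi ≈ 3.4118, atan(3/5)/2 + 3*pi/2 ≈ 4.9826

f''(x) = -12*sin(2*x) - 20*cos(2*x)
Second-derivative test at each critical point:
  f''(0.2702) = -23.3238 < 0 → local maximum
  f''(1.8410) = 23.3238 > 0 → local minimum
  f''(3.4118) = -23.3238 < 0 → local maximum
  f''(4.9826) = 23.3238 > 0 → local minimum

Critical points: x = atan(3/5)/2 ≈ 0.2702 (local maximum); x = atan(3/5)/2 + pi/2 ≈ 1.8410 (local minimum); x = atan(3/5)/2 + pi ≈ 3.4118 (local maximum); x = atan(3/5)/2 + 3*pi/2 ≈ 4.9826 (local minimum)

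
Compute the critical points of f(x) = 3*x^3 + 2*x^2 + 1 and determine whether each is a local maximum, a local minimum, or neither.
f'(x) = x*(9*x + 4)

Solve f'(x) = 0:
  Factor: 9*x^2 + 4*x = x*(9*x + 4) = 0.
  ⇒ x = -4/9, 0

f''(x) = 18*x + 4
Second-derivative test at each critical point:
  f''(-4/9) = -4 < 0 → local maximum
  f''(0) = 4 > 0 → local minimum

Critical points: x = -4/9 (local maximum); x = 0 (local minimum)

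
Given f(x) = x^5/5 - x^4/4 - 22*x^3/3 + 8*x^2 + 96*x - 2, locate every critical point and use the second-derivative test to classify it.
f'(x) = x^4 - x^3 - 22*x^2 + 16*x + 96

Solve f'(x) = 0:
  Factor: x^4 - x^3 - 22*x^2 + 16*x + 96 = (x - 4)*(x - 3)*(x + 2)*(x + 4) = 0.
  ⇒ x = -4, -2, 3, 4

f''(x) = 4*x^3 - 3*x^2 - 44*x + 16
Second-derivative test at each critical point:
  f''(-4) = -112 < 0 → local maximum
  f''(-2) = 60 > 0 → local minimum
  f''(3) = -35 < 0 → local maximum
  f''(4) = 48 > 0 → local minimum

Critical points: x = -4 (local maximum); x = -2 (local minimum); x = 3 (local maximum); x = 4 (local minimum)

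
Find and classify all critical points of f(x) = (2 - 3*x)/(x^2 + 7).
f'(x) = (3*x^2 - 4*x - 21)/(x^4 + 14*x^2 + 49)

Solve f'(x) = 0:
  f'(x) = (3*x^2 - 4*x - 21)/(x^2 + 7)^2; the denominator is positive wherever f is defined, so f'(x) = 0 ⇔ 3*x^2 - 4*x - 21 = 0.
  3*x^2 - 4*x - 21 = 0 has no rational roots; quadratic formula: x = (4 ± √268)/6.
  ⇒ x = 2/3 - sqrt(67)/3 ≈ -2.0618, 2/3 + sqrt(67)/3 ≈ 3.3951

f''(x) = 2*(4*x^2*(2 - 3*x) + (9*x - 2)*(x^2 + 7))/(x^2 + 7)^3
Second-derivative test at each critical point:
  f''(-2.0618) = -0.1293 < 0 → local maximum
  f''(3.3951) = 0.0477 > 0 → local minimum

Critical points: x = 2/3 - sqrt(67)/3 ≈ -2.0618 (local maximum); x = 2/3 + sqrt(67)/3 ≈ 3.3951 (local minimum)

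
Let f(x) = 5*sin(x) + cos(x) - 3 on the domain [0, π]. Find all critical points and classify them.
f'(x) = -sin(x) + 5*cos(x)

Solve f'(x) = 0 on [0, π]:
  f'(x) = 0 ⇔ 5*cos(x) = sin(x) ⇔ tan(x) = 5, i.e. x = arctan(5) + nπ; keep the solutions lying in [0, π].
  ⇒ x = atan(5) ≈ 1.3734

f''(x) = -5*sin(x) - cos(x)
Second-derivative test at each critical point:
  f''(1.3734) = -5.0990 < 0 → local maximum

Critical points: x = atan(5) ≈ 1.3734 (local maximum)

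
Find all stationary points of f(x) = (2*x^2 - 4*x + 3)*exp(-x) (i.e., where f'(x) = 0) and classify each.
f'(x) = (-2*x^2 + 8*x - 7)*exp(-x)

Solve f'(x) = 0:
  f'(x) = (-2*x^2 + 8*x - 7)·exp(-x) and exp(-x) > 0 for every x, so f'(x) = 0 ⇔ -2*x^2 + 8*x - 7 = 0.
  2*x^2 - 8*x + 7 = 0 has no rational roots; quadratic formula: x = (8 ± √8)/4.
  ⇒ x = 2 - sqrt(2)/2 ≈ 1.2929, sqrt(2)/2 + 2 ≈ 2.7071

f''(x) = (2*x^2 - 12*x + 15)*exp(-x)
Second-derivative test at each critical point:
  f''(1.2929) = 0.7763 > 0 → local minimum
  f''(2.7071) = -0.1887 < 0 → local maximum

Critical points: x = 2 - sqrt(2)/2 ≈ 1.2929 (local minimum); x = sqrt(2)/2 + 2 ≈ 2.7071 (local maximum)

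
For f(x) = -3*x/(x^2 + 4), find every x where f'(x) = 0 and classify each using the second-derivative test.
f'(x) = 3*(x^2 - 4)/(x^2 + 4)^2

Solve f'(x) = 0:
  f'(x) = 3*(x - 2)*(x + 2)/(x^2 + 4)^2; the denominator is positive wherever f is defined, so f'(x) = 0 ⇔ 3*x^2 - 12 = 0.
  Factor: 3*x^2 - 12 = 3*(x - 2)*(x + 2) = 0.
  ⇒ x = -2, 2

f''(x) = 6*x*(12 - x^2)/(x^2 + 4)^3
Second-derivative test at each critical point:
  f''(-2) = -3/16 < 0 → local maximum
  f''(2) = 3/16 > 0 → local minimum

Critical points: x = -2 (local maximum); x = 2 (local minimum)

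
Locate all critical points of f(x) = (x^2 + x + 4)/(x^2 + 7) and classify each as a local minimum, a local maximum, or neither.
f'(x) = (-x^2 + 6*x + 7)/(x^4 + 14*x^2 + 49)

Solve f'(x) = 0:
  f'(x) = -(x - 7)*(x + 1)/(x^2 + 7)^2; the denominator is positive wherever f is defined, so f'(x) = 0 ⇔ -x^2 + 6*x + 7 = 0.
  Factor: -x^2 + 6*x + 7 = -(x - 7)*(x + 1) = 0.
  ⇒ x = -1, 7

f''(x) = 2*(x^3 - 9*x^2 - 21*x + 21)/(x^6 + 21*x^4 + 147*x^2 + 343)
Second-derivative test at each critical point:
  f''(-1) = 1/8 > 0 → local minimum
  f''(7) = -1/392 < 0 → local maximum

Critical points: x = -1 (local minimum); x = 7 (local maximum)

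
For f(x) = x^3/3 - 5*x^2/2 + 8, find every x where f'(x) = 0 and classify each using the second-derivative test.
f'(x) = x*(x - 5)

Solve f'(x) = 0:
  Factor: x^2 - 5*x = x*(x - 5) = 0.
  ⇒ x = 0, 5

f''(x) = 2*x - 5
Second-derivative test at each critical point:
  f''(0) = -5 < 0 → local maximum
  f''(5) = 5 > 0 → local minimum

Critical points: x = 0 (local maximum); x = 5 (local minimum)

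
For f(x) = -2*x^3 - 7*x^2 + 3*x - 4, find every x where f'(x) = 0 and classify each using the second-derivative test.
f'(x) = -6*x^2 - 14*x + 3

Solve f'(x) = 0:
  6*x^2 + 14*x - 3 = 0 has no rational roots; quadratic formula: x = (-14 ± √268)/12.
  ⇒ x = -sqrt(67)/6 - 7/6 ≈ -2.5309, -7/6 + sqrt(67)/6 ≈ 0.1976

f''(x) = -12*x - 14
Second-derivative test at each critical point:
  f''(-2.5309) = 16.3707 > 0 → local minimum
  f''(0.1976) = -16.3707 < 0 → local maximum

Critical points: x = -sqrt(67)/6 - 7/6 ≈ -2.5309 (local minimum); x = -7/6 + sqrt(67)/6 ≈ 0.1976 (local maximum)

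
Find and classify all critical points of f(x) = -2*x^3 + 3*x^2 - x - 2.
f'(x) = -6*x^2 + 6*x - 1

Solve f'(x) = 0:
  6*x^2 - 6*x + 1 = 0 has no rational roots; quadratic formula: x = (6 ± √12)/12.
  ⇒ x = 1/2 - sqrt(3)/6 ≈ 0.2113, sqrt(3)/6 + 1/2 ≈ 0.7887

f''(x) = 6 - 12*x
Second-derivative test at each critical point:
  f''(0.2113) = 3.4641 > 0 → local minimum
  f''(0.7887) = -3.4641 < 0 → local maximum

Critical points: x = 1/2 - sqrt(3)/6 ≈ 0.2113 (local minimum); x = sqrt(3)/6 + 1/2 ≈ 0.7887 (local maximum)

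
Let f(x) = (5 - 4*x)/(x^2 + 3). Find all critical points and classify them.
f'(x) = 2*(2*x^2 - 5*x - 6)/(x^4 + 6*x^2 + 9)

Solve f'(x) = 0:
  f'(x) = 2*(2*x^2 - 5*x - 6)/(x^2 + 3)^2; the denominator is positive wherever f is defined, so f'(x) = 0 ⇔ 4*x^2 - 10*x - 12 = 0.
  Factor: 4*x^2 - 10*x - 12 = 2*(2*x^2 - 5*x - 6); 2*x^2 - 5*x - 6 = 0 has no rational roots; quadratic formula: x = (5 ± √73)/4.
  ⇒ x = 5/4 - sqrt(73)/4 ≈ -0.8860, 5/4 + sqrt(73)/4 ≈ 3.3860

f''(x) = 2*(4*x^2*(5 - 4*x) + (12*x - 5)*(x^2 + 3))/(x^2 + 3)^3
Second-derivative test at each critical point:
  f''(-0.8860) = -1.1928 < 0 → local maximum
  f''(3.3860) = 0.0817 > 0 → local minimum

Critical points: x = 5/4 - sqrt(73)/4 ≈ -0.8860 (local maximum); x = 5/4 + sqrt(73)/4 ≈ 3.3860 (local minimum)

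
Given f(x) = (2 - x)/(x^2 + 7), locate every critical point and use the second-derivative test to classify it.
f'(x) = (-x^2 + 2*x*(x - 2) - 7)/(x^2 + 7)^2

Solve f'(x) = 0:
  f'(x) = (x^2 - 4*x - 7)/(x^2 + 7)^2; the denominator is positive wherever f is defined, so f'(x) = 0 ⇔ x^2 - 4*x - 7 = 0.
  x^2 - 4*x - 7 = 0 has no rational roots; quadratic formula: x = (4 ± √44)/2.
  ⇒ x = 2 - sqrt(11) ≈ -1.3166, 2 + sqrt(11) ≈ 5.3166

f''(x) = 2*(4*x^2*(2 - x) + (3*x - 2)*(x^2 + 7))/(x^2 + 7)^3
Second-derivative test at each critical point:
  f''(-1.3166) = -0.0870 < 0 → local maximum
  f''(5.3166) = 0.0053 > 0 → local minimum

Critical points: x = 2 - sqrt(11) ≈ -1.3166 (local maximum); x = 2 + sqrt(11) ≈ 5.3166 (local minimum)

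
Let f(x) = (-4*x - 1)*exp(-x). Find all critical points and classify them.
f'(x) = (4*x - 3)*exp(-x)

Solve f'(x) = 0:
  f'(x) = (4*x - 3)·exp(-x) and exp(-x) > 0 for every x, so f'(x) = 0 ⇔ 4*x - 3 = 0.
  4*x - 3 = 0.
  ⇒ x = 3/4

f''(x) = (7 - 4*x)*exp(-x)
Second-derivative test at each critical point:
  f''(3/4) = 1.8895 > 0 → local minimum

Critical points: x = 3/4 (local minimum)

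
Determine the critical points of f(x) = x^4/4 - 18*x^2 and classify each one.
f'(x) = x*(x^2 - 36)

Solve f'(x) = 0:
  Factor: x^3 - 36*x = x*(x - 6)*(x + 6) = 0.
  ⇒ x = -6, 0, 6

f''(x) = 3*x^2 - 36
Second-derivative test at each critical point:
  f''(-6) = 72 > 0 → local minimum
  f''(0) = -36 < 0 → local maximum
  f''(6) = 72 > 0 → local minimum

Critical points: x = -6 (local minimum); x = 0 (local maximum); x = 6 (local minimum)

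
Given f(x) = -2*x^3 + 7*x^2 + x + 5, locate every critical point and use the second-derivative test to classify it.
f'(x) = -6*x^2 + 14*x + 1

Solve f'(x) = 0:
  6*x^2 - 14*x - 1 = 0 has no rational roots; quadratic formula: x = (14 ± √220)/12.
  ⇒ x = 7/6 - sqrt(55)/6 ≈ -0.0694, 7/6 + sqrt(55)/6 ≈ 2.4027

f''(x) = 14 - 12*x
Second-derivative test at each critical point:
  f''(-0.0694) = 14.8324 > 0 → local minimum
  f''(2.4027) = -14.8324 < 0 → local maximum

Critical points: x = 7/6 - sqrt(55)/6 ≈ -0.0694 (local minimum); x = 7/6 + sqrt(55)/6 ≈ 2.4027 (local maximum)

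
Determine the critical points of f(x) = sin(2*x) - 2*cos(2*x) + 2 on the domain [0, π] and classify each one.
f'(x) = 4*sin(2*x) + 2*cos(2*x)

Solve f'(x) = 0 on [0, π]:
  f'(x) = 0 ⇔ cos(2*x) = -2*sin(2*x) ⇔ tan(2*x) = -1/2, i.e. 2*x = arctan(-1/2) + nπ; keep the solutions lying in [0, π].
  ⇒ x = -atan(1/2)/2 + pi/2 ≈ 1.3390, pi - atan(1/2)/2 ≈ 2.9098

f''(x) = -4*sin(2*x) + 8*cos(2*x)
Second-derivative test at each critical point:
  f''(1.3390) = -8.9443 < 0 → local maximum
  f''(2.9098) = 8.9443 > 0 → local minimum

Critical points: x = -atan(1/2)/2 + pi/2 ≈ 1.3390 (local maximum); x = pi - atan(1/2)/2 ≈ 2.9098 (local minimum)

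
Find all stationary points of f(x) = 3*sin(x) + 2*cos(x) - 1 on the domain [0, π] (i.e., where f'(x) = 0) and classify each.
f'(x) = -2*sin(x) + 3*cos(x)

Solve f'(x) = 0 on [0, π]:
  f'(x) = 0 ⇔ 3*cos(x) = 2*sin(x) ⇔ tan(x) = 3/2, i.e. x = arctan(3/2) + nπ; keep the solutions lying in [0, π].
  ⇒ x = atan(3/2) ≈ 0.9828

f''(x) = -3*sin(x) - 2*cos(x)
Second-derivative test at each critical point:
  f''(0.9828) = -3.6056 < 0 → local maximum

Critical points: x = atan(3/2) ≈ 0.9828 (local maximum)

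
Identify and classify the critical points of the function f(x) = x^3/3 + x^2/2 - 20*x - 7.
f'(x) = x^2 + x - 20

Solve f'(x) = 0:
  Factor: x^2 + x - 20 = (x - 4)*(x + 5) = 0.
  ⇒ x = -5, 4

f''(x) = 2*x + 1
Second-derivative test at each critical point:
  f''(-5) = -9 < 0 → local maximum
  f''(4) = 9 > 0 → local minimum

Critical points: x = -5 (local maximum); x = 4 (local minimum)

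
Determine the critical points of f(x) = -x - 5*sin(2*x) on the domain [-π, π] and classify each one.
f'(x) = 20*sin(x)^2 - 11

Solve f'(x) = 0 on [-π, π]:
  f'(x) = 0 ⇔ cos(2*x) = -1/10, i.e. 2*x = ±arccos(-1/10) + 2nπ; keep the solutions lying in [-π, π].
  ⇒ x = -pi + acos(-1/10)/2 ≈ -2.3061, -acos(-1/10)/2 ≈ -0.8355, acos(-1/10)/2 ≈ 0.8355, pi - acos(-1/10)/2 ≈ 2.3061

f''(x) = 20*sin(2*x)
Second-derivative test at each critical point:
  f''(-2.3061) = 19.8997 > 0 → local minimum
  f''(-0.8355) = -19.8997 < 0 → local maximum
  f''(0.8355) = 19.8997 > 0 → local minimum
  f''(2.3061) = -19.8997 < 0 → local maximum

Critical points: x = -pi + acos(-1/10)/2 ≈ -2.3061 (local minimum); x = -acos(-1/10)/2 ≈ -0.8355 (local maximum); x = acos(-1/10)/2 ≈ 0.8355 (local minimum); x = pi - acos(-1/10)/2 ≈ 2.3061 (local maximum)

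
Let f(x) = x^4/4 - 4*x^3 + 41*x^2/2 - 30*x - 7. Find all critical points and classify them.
f'(x) = x^3 - 12*x^2 + 41*x - 30

Solve f'(x) = 0:
  Factor: x^3 - 12*x^2 + 41*x - 30 = (x - 6)*(x - 5)*(x - 1) = 0.
  ⇒ x = 1, 5, 6

f''(x) = 3*x^2 - 24*x + 41
Second-derivative test at each critical point:
  f''(1) = 20 > 0 → local minimum
  f''(5) = -4 < 0 → local maximum
  f''(6) = 5 > 0 → local minimum

Critical points: x = 1 (local minimum); x = 5 (local maximum); x = 6 (local minimum)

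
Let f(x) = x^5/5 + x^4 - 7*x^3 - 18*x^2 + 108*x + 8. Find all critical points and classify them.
f'(x) = x^4 + 4*x^3 - 21*x^2 - 36*x + 108

Solve f'(x) = 0:
  Factor: x^4 + 4*x^3 - 21*x^2 - 36*x + 108 = (x - 3)*(x - 2)*(x + 3)*(x + 6) = 0.
  ⇒ x = -6, -3, 2, 3

f''(x) = 4*x^3 + 12*x^2 - 42*x - 36
Second-derivative test at each critical point:
  f''(-6) = -216 < 0 → local maximum
  f''(-3) = 90 > 0 → local minimum
  f''(2) = -40 < 0 → local maximum
  f''(3) = 54 > 0 → local minimum

Critical points: x = -6 (local maximum); x = -3 (local minimum); x = 2 (local maximum); x = 3 (local minimum)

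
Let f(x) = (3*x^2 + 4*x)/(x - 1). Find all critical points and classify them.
f'(x) = (3*x^2 - 6*x - 4)/(x^2 - 2*x + 1)

Solve f'(x) = 0:
  f'(x) = (3*x^2 - 6*x - 4)/(x - 1)^2; the denominator is positive wherever f is defined, so f'(x) = 0 ⇔ 3*x^2 - 6*x - 4 = 0.
  3*x^2 - 6*x - 4 = 0 has no rational roots; quadratic formula: x = (6 ± √84)/6.
  ⇒ x = 1 - sqrt(21)/3 ≈ -0.5275, 1 + sqrt(21)/3 ≈ 2.5275

f''(x) = 14/(x^3 - 3*x^2 + 3*x - 1)
Second-derivative test at each critical point:
  f''(-0.5275) = -3.9279 < 0 → local maximum
  f''(2.5275) = 3.9279 > 0 → local minimum

Critical points: x = 1 - sqrt(21)/3 ≈ -0.5275 (local maximum); x = 1 + sqrt(21)/3 ≈ 2.5275 (local minimum)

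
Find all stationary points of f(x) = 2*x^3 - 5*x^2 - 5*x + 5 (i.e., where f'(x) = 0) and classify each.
f'(x) = 6*x^2 - 10*x - 5

Solve f'(x) = 0:
  6*x^2 - 10*x - 5 = 0 has no rational roots; quadratic formula: x = (10 ± √220)/12.
  ⇒ x = 5/6 - sqrt(55)/6 ≈ -0.4027, 5/6 + sqrt(55)/6 ≈ 2.0694

f''(x) = 12*x - 10
Second-derivative test at each critical point:
  f''(-0.4027) = -14.8324 < 0 → local maximum
  f''(2.0694) = 14.8324 > 0 → local minimum

Critical points: x = 5/6 - sqrt(55)/6 ≈ -0.4027 (local maximum); x = 5/6 + sqrt(55)/6 ≈ 2.0694 (local minimum)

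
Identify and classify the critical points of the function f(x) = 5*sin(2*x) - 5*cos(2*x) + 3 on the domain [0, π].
f'(x) = 10*sqrt(2)*sin(2*x + pi/4)

Solve f'(x) = 0 on [0, π]:
  f'(x) = 0 ⇔ 5*cos(2*x) = -5*sin(2*x) ⇔ tan(2*x) = -1, i.e. 2*x = arctan(-1) + nπ; keep the solutions lying in [0, π].
  ⇒ x = 3*pi/8 ≈ 1.1781, 7*pi/8 ≈ 2.7489

f''(x) = 20*sqrt(2)*cos(2*x + pi/4)
Second-derivative test at each critical point:
  f''(1.1781) = -28.2843 < 0 → local maximum
  f''(2.7489) = 28.2843 > 0 → local minimum

Critical points: x = 3*pi/8 ≈ 1.1781 (local maximum); x = 7*pi/8 ≈ 2.7489 (local minimum)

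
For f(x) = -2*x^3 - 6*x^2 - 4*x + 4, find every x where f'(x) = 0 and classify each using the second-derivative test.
f'(x) = -6*x^2 - 12*x - 4

Solve f'(x) = 0:
  Factor: -6*x^2 - 12*x - 4 = -2*(3*x^2 + 6*x + 2); 3*x^2 + 6*x + 2 = 0 has no rational roots; quadratic formula: x = (-6 ± √12)/6.
  ⇒ x = -1 - sqrt(3)/3 ≈ -1.5774, -1 + sqrt(3)/3 ≈ -0.4226

f''(x) = -12*x - 12
Second-derivative test at each critical point:
  f''(-1.5774) = 6.9282 > 0 → local minimum
  f''(-0.4226) = -6.9282 < 0 → local maximum

Critical points: x = -1 - sqrt(3)/3 ≈ -1.5774 (local minimum); x = -1 + sqrt(3)/3 ≈ -0.4226 (local maximum)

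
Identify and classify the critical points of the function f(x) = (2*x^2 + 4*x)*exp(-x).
f'(x) = 2*(2 - x^2)*exp(-x)

Solve f'(x) = 0:
  f'(x) = (4 - 2*x^2)·exp(-x) and exp(-x) > 0 for every x, so f'(x) = 0 ⇔ 4 - 2*x^2 = 0.
  Factor: 4 - 2*x^2 = -2*(x^2 - 2); x^2 - 2 = 0 has no rational roots; quadratic formula: x = (0 ± √8)/2.
  ⇒ x = -sqrt(2) ≈ -1.4142, sqrt(2) ≈ 1.4142

f''(x) = 2*(x^2 - 2*x - 2)*exp(-x)
Second-derivative test at each critical point:
  f''(-1.4142) = 23.2681 > 0 → local minimum
  f''(1.4142) = -1.3753 < 0 → local maximum

Critical points: x = -sqrt(2) ≈ -1.4142 (local minimum); x = sqrt(2) ≈ 1.4142 (local maximum)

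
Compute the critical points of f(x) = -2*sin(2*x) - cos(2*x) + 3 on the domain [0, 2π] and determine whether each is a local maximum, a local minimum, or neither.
f'(x) = 2*sin(2*x) - 4*cos(2*x)

Solve f'(x) = 0 on [0, 2π]:
  f'(x) = 0 ⇔ -2*cos(2*x) = -sin(2*x) ⇔ tan(2*x) = 2, i.e. 2*x = arctan(2) + nπ; keep the solutions lying in [0, 2π].
  ⇒ x = atan(2)/2 ≈ 0.5536, atan(2)/2 + pi/2 ≈ 2.1244, atan(2)/2 + pi ≈ 3.6952, atan(2)/2 + 3*pi/2 ≈ 5.2660

f''(x) = 8*sin(2*x) + 4*cos(2*x)
Second-derivative test at each critical point:
  f''(0.5536) = 8.9443 > 0 → local minimum
  f''(2.1244) = -8.9443 < 0 → local maximum
  f''(3.6952) = 8.9443 > 0 → local minimum
  f''(5.2660) = -8.9443 < 0 → local maximum

Critical points: x = atan(2)/2 ≈ 0.5536 (local minimum); x = atan(2)/2 + pi/2 ≈ 2.1244 (local maximum); x = atan(2)/2 + pi ≈ 3.6952 (local minimum); x = atan(2)/2 + 3*pi/2 ≈ 5.2660 (local maximum)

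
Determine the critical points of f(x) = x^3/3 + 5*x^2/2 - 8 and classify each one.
f'(x) = x*(x + 5)

Solve f'(x) = 0:
  Factor: x^2 + 5*x = x*(x + 5) = 0.
  ⇒ x = -5, 0

f''(x) = 2*x + 5
Second-derivative test at each critical point:
  f''(-5) = -5 < 0 → local maximum
  f''(0) = 5 > 0 → local minimum

Critical points: x = -5 (local maximum); x = 0 (local minimum)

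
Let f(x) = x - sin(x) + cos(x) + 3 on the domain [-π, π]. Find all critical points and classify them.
f'(x) = -sin(x) - cos(x) + 1

Solve f'(x) = 0 on [-π, π]:
  f'(x) = 0 ⇔ -sin(x) - cos(x) = -1. Write the left side as R·cos(x + φ) with R = √((-1)² + 1²) = sqrt(2), cos φ = -sqrt(2)/2, sin φ = sqrt(2)/2; then cos(x + φ) = -sqrt(2)/2. Solve for x and keep the solutions lying in [-π, π].
  ⇒ x = 0, pi/2 ≈ 1.5708

f''(x) = sin(x) - cos(x)
Second-derivative test at each critical point:
  f''(0) = -1 < 0 → local maximum
  f''(1.5708) = 1 > 0 → local minimum

Critical points: x = 0 (local maximum); x = pi/2 ≈ 1.5708 (local minimum)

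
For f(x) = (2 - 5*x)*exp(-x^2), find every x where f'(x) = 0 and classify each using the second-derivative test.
f'(x) = (2*x*(5*x - 2) - 5)*exp(-x^2)

Solve f'(x) = 0:
  f'(x) = (10*x^2 - 4*x - 5)·exp(-x^2) and exp(-x^2) > 0 for every x, so f'(x) = 0 ⇔ 10*x^2 - 4*x - 5 = 0.
  10*x^2 - 4*x - 5 = 0 has no rational roots; quadratic formula: x = (4 ± √216)/20.
  ⇒ x = 1/5 - 3*sqrt(6)/10 ≈ -0.5348, 1/5 + 3*sqrt(6)/10 ≈ 0.9348

f''(x) = 2*(2*x^2*(2 - 5*x) + 15*x - 2)*exp(-x^2)
Second-derivative test at each critical point:
  f''(-0.5348) = -11.0406 < 0 → local maximum
  f''(0.9348) = 6.1331 > 0 → local minimum

Critical points: x = 1/5 - 3*sqrt(6)/10 ≈ -0.5348 (local maximum); x = 1/5 + 3*sqrt(6)/10 ≈ 0.9348 (local minimum)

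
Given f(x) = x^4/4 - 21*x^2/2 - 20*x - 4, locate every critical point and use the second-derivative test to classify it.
f'(x) = x^3 - 21*x - 20

Solve f'(x) = 0:
  Factor: x^3 - 21*x - 20 = (x - 5)*(x + 1)*(x + 4) = 0.
  ⇒ x = -4, -1, 5

f''(x) = 3*x^2 - 21
Second-derivative test at each critical point:
  f''(-4) = 27 > 0 → local minimum
  f''(-1) = -18 < 0 → local maximum
  f''(5) = 54 > 0 → local minimum

Critical points: x = -4 (local minimum); x = -1 (local maximum); x = 5 (local minimum)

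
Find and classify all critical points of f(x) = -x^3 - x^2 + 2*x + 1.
f'(x) = -3*x^2 - 2*x + 2

Solve f'(x) = 0:
  3*x^2 + 2*x - 2 = 0 has no rational roots; quadratic formula: x = (-2 ± √28)/6.
  ⇒ x = -sqrt(7)/3 - 1/3 ≈ -1.2153, -1/3 + sqrt(7)/3 ≈ 0.5486

f''(x) = -6*x - 2
Second-derivative test at each critical point:
  f''(-1.2153) = 5.2915 > 0 → local minimum
  f''(0.5486) = -5.2915 < 0 → local maximum

Critical points: x = -sqrt(7)/3 - 1/3 ≈ -1.2153 (local minimum); x = -1/3 + sqrt(7)/3 ≈ 0.5486 (local maximum)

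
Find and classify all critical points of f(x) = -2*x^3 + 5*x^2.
f'(x) = 2*x*(5 - 3*x)

Solve f'(x) = 0:
  Factor: -6*x^2 + 10*x = -2*x*(3*x - 5) = 0.
  ⇒ x = 0, 5/3

f''(x) = 10 - 12*x
Second-derivative test at each critical point:
  f''(0) = 10 > 0 → local minimum
  f''(5/3) = -10 < 0 → local maximum

Critical points: x = 0 (local minimum); x = 5/3 (local maximum)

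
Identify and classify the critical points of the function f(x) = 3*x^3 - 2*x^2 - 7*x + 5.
f'(x) = 9*x^2 - 4*x - 7

Solve f'(x) = 0:
  9*x^2 - 4*x - 7 = 0 has no rational roots; quadratic formula: x = (4 ± √268)/18.
  ⇒ x = 2/9 - sqrt(67)/9 ≈ -0.6873, 2/9 + sqrt(67)/9 ≈ 1.1317

f''(x) = 18*x - 4
Second-derivative test at each critical point:
  f''(-0.6873) = -16.3707 < 0 → local maximum
  f''(1.1317) = 16.3707 > 0 → local minimum

Critical points: x = 2/9 - sqrt(67)/9 ≈ -0.6873 (local maximum); x = 2/9 + sqrt(67)/9 ≈ 1.1317 (local minimum)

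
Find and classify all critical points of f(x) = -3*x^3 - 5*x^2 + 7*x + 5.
f'(x) = -9*x^2 - 10*x + 7

Solve f'(x) = 0:
  9*x^2 + 10*x - 7 = 0 has no rational roots; quadratic formula: x = (-10 ± √352)/18.
  ⇒ x = -2*sqrt(22)/9 - 5/9 ≈ -1.5979, -5/9 + 2*sqrt(22)/9 ≈ 0.4868

f''(x) = -18*x - 10
Second-derivative test at each critical point:
  f''(-1.5979) = 18.7617 > 0 → local minimum
  f''(0.4868) = -18.7617 < 0 → local maximum

Critical points: x = -2*sqrt(22)/9 - 5/9 ≈ -1.5979 (local minimum); x = -5/9 + 2*sqrt(22)/9 ≈ 0.4868 (local maximum)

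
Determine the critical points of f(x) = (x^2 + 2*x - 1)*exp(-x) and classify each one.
f'(x) = (3 - x^2)*exp(-x)

Solve f'(x) = 0:
  f'(x) = (3 - x^2)·exp(-x) and exp(-x) > 0 for every x, so f'(x) = 0 ⇔ 3 - x^2 = 0.
  x^2 - 3 = 0 has no rational roots; quadratic formula: x = (0 ± √12)/2.
  ⇒ x = -sqrt(3) ≈ -1.7321, sqrt(3) ≈ 1.7321

f''(x) = (x^2 - 2*x - 3)*exp(-x)
Second-derivative test at each critical point:
  f''(-1.7321) = 19.5799 > 0 → local minimum
  f''(1.7321) = -0.6129 < 0 → local maximum

Critical points: x = -sqrt(3) ≈ -1.7321 (local minimum); x = sqrt(3) ≈ 1.7321 (local maximum)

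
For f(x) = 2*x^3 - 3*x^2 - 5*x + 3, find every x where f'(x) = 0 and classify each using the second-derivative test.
f'(x) = 6*x^2 - 6*x - 5

Solve f'(x) = 0:
  6*x^2 - 6*x - 5 = 0 has no rational roots; quadratic formula: x = (6 ± √156)/12.
  ⇒ x = 1/2 - sqrt(39)/6 ≈ -0.5408, 1/2 + sqrt(39)/6 ≈ 1.5408

f''(x) = 12*x - 6
Second-derivative test at each critical point:
  f''(-0.5408) = -12.4900 < 0 → local maximum
  f''(1.5408) = 12.4900 > 0 → local minimum

Critical points: x = 1/2 - sqrt(39)/6 ≈ -0.5408 (local maximum); x = 1/2 + sqrt(39)/6 ≈ 1.5408 (local minimum)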